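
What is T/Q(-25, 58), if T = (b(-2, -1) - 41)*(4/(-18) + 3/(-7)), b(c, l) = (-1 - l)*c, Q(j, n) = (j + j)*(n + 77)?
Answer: -1681/425250 ≈ -0.0039530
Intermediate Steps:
Q(j, n) = 2*j*(77 + n) (Q(j, n) = (2*j)*(77 + n) = 2*j*(77 + n))
b(c, l) = c*(-1 - l)
T = 1681/63 (T = (-1*(-2)*(1 - 1) - 41)*(4/(-18) + 3/(-7)) = (-1*(-2)*0 - 41)*(4*(-1/18) + 3*(-⅐)) = (0 - 41)*(-2/9 - 3/7) = -41*(-41/63) = 1681/63 ≈ 26.683)
T/Q(-25, 58) = 1681/(63*((2*(-25)*(77 + 58)))) = 1681/(63*((2*(-25)*135))) = (1681/63)/(-6750) = (1681/63)*(-1/6750) = -1681/425250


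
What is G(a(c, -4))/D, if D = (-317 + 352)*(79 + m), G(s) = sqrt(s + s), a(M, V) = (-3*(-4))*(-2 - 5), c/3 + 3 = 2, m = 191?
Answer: I*sqrt(42)/4725 ≈ 0.0013716*I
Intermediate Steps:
c = -3 (c = -9 + 3*2 = -9 + 6 = -3)
a(M, V) = -84 (a(M, V) = 12*(-7) = -84)
G(s) = sqrt(2)*sqrt(s) (G(s) = sqrt(2*s) = sqrt(2)*sqrt(s))
D = 9450 (D = (-317 + 352)*(79 + 191) = 35*270 = 9450)
G(a(c, -4))/D = (sqrt(2)*sqrt(-84))/9450 = (sqrt(2)*(2*I*sqrt(21)))*(1/9450) = (2*I*sqrt(42))*(1/9450) = I*sqrt(42)/4725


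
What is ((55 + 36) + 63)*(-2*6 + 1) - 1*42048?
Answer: -43742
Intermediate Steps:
((55 + 36) + 63)*(-2*6 + 1) - 1*42048 = (91 + 63)*(-12 + 1) - 42048 = 154*(-11) - 42048 = -1694 - 42048 = -43742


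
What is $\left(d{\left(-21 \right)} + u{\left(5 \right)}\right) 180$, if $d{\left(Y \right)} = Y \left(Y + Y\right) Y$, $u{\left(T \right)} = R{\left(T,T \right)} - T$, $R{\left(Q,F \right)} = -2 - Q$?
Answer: $-3336120$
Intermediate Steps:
$u{\left(T \right)} = -2 - 2 T$ ($u{\left(T \right)} = \left(-2 - T\right) - T = -2 - 2 T$)
$d{\left(Y \right)} = 2 Y^{3}$ ($d{\left(Y \right)} = Y 2 Y Y = Y 2 Y^{2} = 2 Y^{3}$)
$\left(d{\left(-21 \right)} + u{\left(5 \right)}\right) 180 = \left(2 \left(-21\right)^{3} - 12\right) 180 = \left(2 \left(-9261\right) - 12\right) 180 = \left(-18522 - 12\right) 180 = \left(-18534\right) 180 = -3336120$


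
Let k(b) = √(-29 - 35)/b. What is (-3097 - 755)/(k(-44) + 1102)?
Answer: -64204173/18367861 - 10593*I/18367861 ≈ -3.4955 - 0.00057671*I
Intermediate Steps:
k(b) = 8*I/b (k(b) = √(-64)/b = (8*I)/b = 8*I/b)
(-3097 - 755)/(k(-44) + 1102) = (-3097 - 755)/(8*I/(-44) + 1102) = -3852/(8*I*(-1/44) + 1102) = -3852/(-2*I/11 + 1102) = -3852*121*(1102 + 2*I/11)/146942888 = -116523*(1102 + 2*I/11)/36735722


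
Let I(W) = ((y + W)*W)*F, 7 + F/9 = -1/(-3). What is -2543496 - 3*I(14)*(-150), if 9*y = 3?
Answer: -7961496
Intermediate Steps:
y = ⅓ (y = (⅑)*3 = ⅓ ≈ 0.33333)
F = -60 (F = -63 + 9*(-1/(-3)) = -63 + 9*(-1*(-⅓)) = -63 + 9*(⅓) = -63 + 3 = -60)
I(W) = -60*W*(⅓ + W) (I(W) = ((⅓ + W)*W)*(-60) = (W*(⅓ + W))*(-60) = -60*W*(⅓ + W))
-2543496 - 3*I(14)*(-150) = -2543496 - 3*(-20*14*(1 + 3*14))*(-150) = -2543496 - 3*(-20*14*(1 + 42))*(-150) = -2543496 - 3*(-20*14*43)*(-150) = -2543496 - 3*(-12040)*(-150) = -2543496 - (-36120)*(-150) = -2543496 - 1*5418000 = -2543496 - 5418000 = -7961496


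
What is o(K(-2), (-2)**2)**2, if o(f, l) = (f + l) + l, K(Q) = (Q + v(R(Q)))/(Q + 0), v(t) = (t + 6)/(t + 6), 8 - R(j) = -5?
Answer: 289/4 ≈ 72.250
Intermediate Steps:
R(j) = 13 (R(j) = 8 - 1*(-5) = 8 + 5 = 13)
v(t) = 1 (v(t) = (6 + t)/(6 + t) = 1)
K(Q) = (1 + Q)/Q (K(Q) = (Q + 1)/(Q + 0) = (1 + Q)/Q)
o(f, l) = f + 2*l
o(K(-2), (-2)**2)**2 = ((1 - 2)/(-2) + 2*(-2)**2)**2 = (-1/2*(-1) + 2*4)**2 = (1/2 + 8)**2 = (17/2)**2 = 289/4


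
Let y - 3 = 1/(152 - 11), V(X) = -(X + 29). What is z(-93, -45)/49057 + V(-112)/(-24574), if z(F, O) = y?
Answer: -563694695/169979267238 ≈ -0.0033163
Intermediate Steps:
V(X) = -29 - X (V(X) = -(29 + X) = -29 - X)
y = 424/141 (y = 3 + 1/(152 - 11) = 3 + 1/141 = 424/141 ≈ 3.0071)
z(F, O) = 424/141
z(-93, -45)/49057 + V(-112)/(-24574) = (424/141)/49057 + (-29 - 1*(-112))/(-24574) = (424/141)*(1/49057) + (-29 + 112)*(-1/24574) = 424/6917037 + 83*(-1/24574) = 424/6917037 - 83/24574 = -563694695/169979267238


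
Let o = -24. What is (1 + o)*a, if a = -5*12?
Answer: 1380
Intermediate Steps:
a = -60
(1 + o)*a = (1 - 24)*(-60) = -23*(-60) = 1380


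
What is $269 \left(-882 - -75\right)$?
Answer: $-217083$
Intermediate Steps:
$269 \left(-882 - -75\right) = 269 \left(-882 + 75\right) = 269 \left(-807\right) = -217083$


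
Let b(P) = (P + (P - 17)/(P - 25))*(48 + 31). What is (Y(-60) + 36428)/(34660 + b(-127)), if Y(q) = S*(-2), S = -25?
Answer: 693082/469335 ≈ 1.4767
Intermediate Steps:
Y(q) = 50 (Y(q) = -25*(-2) = 50)
b(P) = 79*P + 79*(-17 + P)/(-25 + P) (b(P) = (P + (-17 + P)/(-25 + P))*79 = 79*P + 79*(-17 + P)/(-25 + P))
(Y(-60) + 36428)/(34660 + b(-127)) = (50 + 36428)/(34660 + 79*(-17 + (-127)**2 - 24*(-127))/(-25 - 127)) = 36478/(34660 + 79*(-17 + 16129 + 3048)/(-152)) = 36478/(34660 + 79*(-1/152)*19160) = 36478/(34660 - 189205/19) = 36478/(469335/19) = 36478*(19/469335) = 693082/469335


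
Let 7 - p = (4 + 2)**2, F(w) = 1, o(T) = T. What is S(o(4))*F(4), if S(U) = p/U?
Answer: -29/4 ≈ -7.2500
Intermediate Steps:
p = -29 (p = 7 - (4 + 2)**2 = 7 - 1*6**2 = 7 - 1*36 = 7 - 36 = -29)
S(U) = -29/U
S(o(4))*F(4) = -29/4*1 = -29/4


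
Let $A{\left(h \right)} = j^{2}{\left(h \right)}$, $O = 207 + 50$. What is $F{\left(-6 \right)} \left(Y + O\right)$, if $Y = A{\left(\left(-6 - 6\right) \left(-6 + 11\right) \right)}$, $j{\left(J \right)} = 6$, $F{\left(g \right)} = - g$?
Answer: $1758$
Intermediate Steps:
$O = 257$
$A{\left(h \right)} = 36$ ($A{\left(h \right)} = 6^{2} = 36$)
$Y = 36$
$F{\left(-6 \right)} \left(Y + O\right) = \left(-1\right) \left(-6\right) \left(36 + 257\right) = 6 \cdot 293 = 1758$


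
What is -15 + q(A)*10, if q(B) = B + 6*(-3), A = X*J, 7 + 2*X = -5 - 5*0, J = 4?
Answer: -435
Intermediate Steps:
X = -6 (X = -7/2 + (-5 - 5*0)/2 = -7/2 + (-5 + 0)/2 = -7/2 + (1/2)*(-5) = -7/2 - 5/2 = -6)
A = -24 (A = -6*4 = -24)
q(B) = -18 + B (q(B) = B - 18 = -18 + B)
-15 + q(A)*10 = -15 + (-18 - 24)*10 = -15 - 42*10 = -15 - 420 = -435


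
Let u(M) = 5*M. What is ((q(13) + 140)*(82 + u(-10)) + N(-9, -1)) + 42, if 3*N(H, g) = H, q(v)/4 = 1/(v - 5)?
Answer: 4535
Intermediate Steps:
q(v) = 4/(-5 + v) (q(v) = 4/(v - 5) = 4/(-5 + v))
N(H, g) = H/3
((q(13) + 140)*(82 + u(-10)) + N(-9, -1)) + 42 = ((4/(-5 + 13) + 140)*(82 + 5*(-10)) + (⅓)*(-9)) + 42 = ((4/8 + 140)*(82 - 50) - 3) + 42 = ((4*(⅛) + 140)*32 - 3) + 42 = ((½ + 140)*32 - 3) + 42 = ((281/2)*32 - 3) + 42 = (4496 - 3) + 42 = 4493 + 42 = 4535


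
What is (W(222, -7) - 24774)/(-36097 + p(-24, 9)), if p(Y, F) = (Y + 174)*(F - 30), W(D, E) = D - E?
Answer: 24545/39247 ≈ 0.62540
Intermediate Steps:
p(Y, F) = (-30 + F)*(174 + Y) (p(Y, F) = (174 + Y)*(-30 + F) = (-30 + F)*(174 + Y))
(W(222, -7) - 24774)/(-36097 + p(-24, 9)) = ((222 - 1*(-7)) - 24774)/(-36097 + (-5220 - 30*(-24) + 174*9 + 9*(-24))) = ((222 + 7) - 24774)/(-36097 + (-5220 + 720 + 1566 - 216)) = (229 - 24774)/(-36097 - 3150) = -24545/(-39247) = -24545*(-1/39247) = 24545/39247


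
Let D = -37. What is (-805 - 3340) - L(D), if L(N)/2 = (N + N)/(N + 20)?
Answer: -70613/17 ≈ -4153.7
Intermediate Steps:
L(N) = 4*N/(20 + N) (L(N) = 2*((N + N)/(N + 20)) = 2*((2*N)/(20 + N)) = 2*(2*N/(20 + N)) = 4*N/(20 + N))
(-805 - 3340) - L(D) = (-805 - 3340) - 4*(-37)/(20 - 37) = -4145 - 4*(-37)/(-17) = -4145 - 4*(-37)*(-1)/17 = -4145 - 1*148/17 = -4145 - 148/17 = -70613/17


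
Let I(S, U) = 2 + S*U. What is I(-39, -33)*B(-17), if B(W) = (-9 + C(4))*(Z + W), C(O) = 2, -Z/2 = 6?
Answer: 261667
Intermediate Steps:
Z = -12 (Z = -2*6 = -12)
B(W) = 84 - 7*W (B(W) = (-9 + 2)*(-12 + W) = -7*(-12 + W) = 84 - 7*W)
I(-39, -33)*B(-17) = (2 - 39*(-33))*(84 - 7*(-17)) = (2 + 1287)*(84 + 119) = 1289*203 = 261667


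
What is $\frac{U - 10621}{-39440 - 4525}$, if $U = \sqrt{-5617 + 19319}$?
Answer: $\frac{10621}{43965} - \frac{\sqrt{13702}}{43965} \approx 0.23892$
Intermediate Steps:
$U = \sqrt{13702} \approx 117.06$
$\frac{U - 10621}{-39440 - 4525} = \frac{\sqrt{13702} - 10621}{-39440 - 4525} = \frac{-10621 + \sqrt{13702}}{-43965} = \left(-10621 + \sqrt{13702}\right) \left(- \frac{1}{43965}\right) = \frac{10621}{43965} - \frac{\sqrt{13702}}{43965}$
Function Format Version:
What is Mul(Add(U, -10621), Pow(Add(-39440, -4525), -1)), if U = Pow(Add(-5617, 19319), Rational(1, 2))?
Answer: Add(Rational(10621, 43965), Mul(Rational(-1, 43965), Pow(13702, Rational(1, 2)))) ≈ 0.23892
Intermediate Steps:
U = Pow(13702, Rational(1, 2)) ≈ 117.06
Mul(Add(U, -10621), Pow(Add(-39440, -4525), -1)) = Mul(Add(Pow(13702, Rational(1, 2)), -10621), Pow(Add(-39440, -4525), -1)) = Mul(Add(-10621, Pow(13702, Rational(1, 2))), Pow(-43965, -1)) = Mul(Add(-10621, Pow(13702, Rational(1, 2))), Rational(-1, 43965)) = Add(Rational(10621, 43965), Mul(Rational(-1, 43965), Pow(13702, Rational(1, 2))))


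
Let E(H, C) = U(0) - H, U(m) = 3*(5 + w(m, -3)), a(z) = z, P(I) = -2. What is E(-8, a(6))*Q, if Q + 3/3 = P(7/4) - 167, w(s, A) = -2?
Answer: -2890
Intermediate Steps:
U(m) = 9 (U(m) = 3*(5 - 2) = 3*3 = 9)
E(H, C) = 9 - H
Q = -170 (Q = -1 + (-2 - 167) = -1 - 169 = -170)
E(-8, a(6))*Q = (9 - 1*(-8))*(-170) = (9 + 8)*(-170) = 17*(-170) = -2890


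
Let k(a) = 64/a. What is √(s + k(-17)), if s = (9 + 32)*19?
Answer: √224043/17 ≈ 27.843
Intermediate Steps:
s = 779 (s = 41*19 = 779)
√(s + k(-17)) = √(779 + 64/(-17)) = √(779 + 64*(-1/17)) = √(779 - 64/17) = √(13179/17) = √224043/17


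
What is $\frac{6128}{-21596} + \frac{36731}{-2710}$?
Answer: $- \frac{202462389}{14631290} \approx -13.838$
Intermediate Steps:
$\frac{6128}{-21596} + \frac{36731}{-2710} = 6128 \left(- \frac{1}{21596}\right) + 36731 \left(- \frac{1}{2710}\right) = - \frac{1532}{5399} - \frac{36731}{2710} = - \frac{202462389}{14631290}$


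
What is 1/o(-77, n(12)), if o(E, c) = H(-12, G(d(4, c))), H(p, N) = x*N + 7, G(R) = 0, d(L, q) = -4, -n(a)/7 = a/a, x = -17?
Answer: 1/7 ≈ 0.14286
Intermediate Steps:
n(a) = -7 (n(a) = -7*a/a = -7*1 = -7)
H(p, N) = 7 - 17*N (H(p, N) = -17*N + 7 = 7 - 17*N)
o(E, c) = 7 (o(E, c) = 7 - 17*0 = 7 + 0 = 7)
1/o(-77, n(12)) = 1/7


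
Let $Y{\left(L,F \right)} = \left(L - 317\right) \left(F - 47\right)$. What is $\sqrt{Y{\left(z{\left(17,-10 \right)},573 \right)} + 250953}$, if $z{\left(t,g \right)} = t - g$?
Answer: $\sqrt{98413} \approx 313.71$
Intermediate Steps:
$Y{\left(L,F \right)} = \left(-317 + L\right) \left(-47 + F\right)$
$\sqrt{Y{\left(z{\left(17,-10 \right)},573 \right)} + 250953} = \sqrt{\left(14899 - 181641 - 47 \left(17 - -10\right) + 573 \left(17 - -10\right)\right) + 250953} = \sqrt{\left(14899 - 181641 - 47 \left(17 + 10\right) + 573 \left(17 + 10\right)\right) + 250953} = \sqrt{\left(14899 - 181641 - 1269 + 573 \cdot 27\right) + 250953} = \sqrt{\left(14899 - 181641 - 1269 + 15471\right) + 250953} = \sqrt{-152540 + 250953} = \sqrt{98413}$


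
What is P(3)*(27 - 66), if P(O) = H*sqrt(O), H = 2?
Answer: -78*sqrt(3) ≈ -135.10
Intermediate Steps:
P(O) = 2*sqrt(O)
P(3)*(27 - 66) = (2*sqrt(3))*(27 - 66) = (2*sqrt(3))*(-39) = -78*sqrt(3)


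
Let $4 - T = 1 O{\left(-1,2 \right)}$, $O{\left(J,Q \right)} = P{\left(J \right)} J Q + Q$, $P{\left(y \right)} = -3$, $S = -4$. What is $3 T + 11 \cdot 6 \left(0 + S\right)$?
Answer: $-276$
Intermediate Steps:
$O{\left(J,Q \right)} = Q - 3 J Q$ ($O{\left(J,Q \right)} = - 3 J Q + Q = Q - 3 J Q$)
$T = -4$ ($T = 4 - 1 \cdot 2 \left(1 - -3\right) = 4 - 1 \cdot 2 \left(1 + 3\right) = 4 - 1 \cdot 2 \cdot 4 = 4 - 1 \cdot 8 = 4 - 8 = -4$)
$3 T + 11 \cdot 6 \left(0 + S\right) = 3 \left(-4\right) + 11 \cdot 6 \left(0 - 4\right) = -12 + 11 \cdot 6 \left(-4\right) = -12 + 11 \left(-24\right) = -12 - 264 = -276$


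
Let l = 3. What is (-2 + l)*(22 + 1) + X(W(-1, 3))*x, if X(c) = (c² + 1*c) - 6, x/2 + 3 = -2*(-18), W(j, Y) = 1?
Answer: -241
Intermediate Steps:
x = 66 (x = -6 + 2*(-2*(-18)) = -6 + 2*36 = -6 + 72 = 66)
X(c) = -6 + c + c² (X(c) = (c² + c) - 6 = (c + c²) - 6 = -6 + c + c²)
(-2 + l)*(22 + 1) + X(W(-1, 3))*x = (-2 + 3)*(22 + 1) + (-6 + 1 + 1²)*66 = 1*23 + (-6 + 1 + 1)*66 = 23 - 4*66 = 23 - 264 = -241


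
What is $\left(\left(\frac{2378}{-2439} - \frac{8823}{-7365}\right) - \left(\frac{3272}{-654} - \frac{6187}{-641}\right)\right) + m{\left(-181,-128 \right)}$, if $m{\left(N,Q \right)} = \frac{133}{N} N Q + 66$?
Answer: $- \frac{7096362498705064}{418357755405} \approx -16962.0$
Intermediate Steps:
$m{\left(N,Q \right)} = 66 + 133 Q$ ($m{\left(N,Q \right)} = 133 Q + 66 = 66 + 133 Q$)
$\left(\left(\frac{2378}{-2439} - \frac{8823}{-7365}\right) - \left(\frac{3272}{-654} - \frac{6187}{-641}\right)\right) + m{\left(-181,-128 \right)} = \left(\left(\frac{2378}{-2439} - \frac{8823}{-7365}\right) - \left(\frac{3272}{-654} - \frac{6187}{-641}\right)\right) + \left(66 + 133 \left(-128\right)\right) = \left(\left(2378 \left(- \frac{1}{2439}\right) - - \frac{2941}{2455}\right) - \left(3272 \left(- \frac{1}{654}\right) - - \frac{6187}{641}\right)\right) + \left(66 - 17024\right) = \left(\left(- \frac{2378}{2439} + \frac{2941}{2455}\right) - \left(- \frac{1636}{327} + \frac{6187}{641}\right)\right) - 16958 = \left(\frac{1335109}{5987745} - \frac{974473}{209607}\right) - 16958 = - \frac{1851682547074}{418357755405} - 16958 = - \frac{7096362498705064}{418357755405}$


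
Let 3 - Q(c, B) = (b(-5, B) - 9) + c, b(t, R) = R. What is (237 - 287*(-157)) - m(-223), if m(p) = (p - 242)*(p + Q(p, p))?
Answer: 154571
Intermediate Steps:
Q(c, B) = 12 - B - c (Q(c, B) = 3 - ((B - 9) + c) = 3 - ((-9 + B) + c) = 3 - (-9 + B + c) = 3 + (9 - B - c) = 12 - B - c)
m(p) = (-242 + p)*(12 - p) (m(p) = (p - 242)*(p + (12 - p - p)) = (-242 + p)*(p + (12 - 2*p)) = (-242 + p)*(12 - p))
(237 - 287*(-157)) - m(-223) = (237 - 287*(-157)) - (-2904 - 1*(-223)**2 + 254*(-223)) = (237 + 45059) - (-2904 - 1*49729 - 56642) = 45296 - (-2904 - 49729 - 56642) = 45296 - 1*(-109275) = 45296 + 109275 = 154571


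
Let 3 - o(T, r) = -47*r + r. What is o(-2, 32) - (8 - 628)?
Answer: 2095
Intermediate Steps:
o(T, r) = 3 + 46*r (o(T, r) = 3 - (-47*r + r) = 3 - (-46)*r = 3 + 46*r)
o(-2, 32) - (8 - 628) = (3 + 46*32) - (8 - 628) = (3 + 1472) - 1*(-620) = 1475 + 620 = 2095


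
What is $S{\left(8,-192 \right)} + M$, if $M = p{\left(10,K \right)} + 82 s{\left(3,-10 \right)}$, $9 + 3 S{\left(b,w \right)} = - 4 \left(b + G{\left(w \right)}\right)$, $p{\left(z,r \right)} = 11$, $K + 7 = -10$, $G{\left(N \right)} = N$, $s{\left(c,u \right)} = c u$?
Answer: $- \frac{6620}{3} \approx -2206.7$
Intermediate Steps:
$K = -17$ ($K = -7 - 10 = -17$)
$S{\left(b,w \right)} = -3 - \frac{4 b}{3} - \frac{4 w}{3}$ ($S{\left(b,w \right)} = -3 + \frac{\left(-4\right) \left(b + w\right)}{3} = -3 + \frac{- 4 b - 4 w}{3} = -3 - \left(\frac{4 b}{3} + \frac{4 w}{3}\right) = -3 - \frac{4 b}{3} - \frac{4 w}{3}$)
$M = -2449$ ($M = 11 + 82 \cdot 3 \left(-10\right) = 11 + 82 \left(-30\right) = 11 - 2460 = -2449$)
$S{\left(8,-192 \right)} + M = \left(-3 - \frac{32}{3} - -256\right) - 2449 = \left(-3 - \frac{32}{3} + 256\right) - 2449 = \frac{727}{3} - 2449 = - \frac{6620}{3}$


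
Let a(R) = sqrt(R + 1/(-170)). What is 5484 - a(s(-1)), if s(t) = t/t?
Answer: 5484 - 13*sqrt(170)/170 ≈ 5483.0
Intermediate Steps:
s(t) = 1
a(R) = sqrt(-1/170 + R) (a(R) = sqrt(R - 1/170) = sqrt(-1/170 + R))
5484 - a(s(-1)) = 5484 - sqrt(-170 + 28900*1)/170 = 5484 - sqrt(-170 + 28900)/170 = 5484 - sqrt(28730)/170 = 5484 - 13*sqrt(170)/170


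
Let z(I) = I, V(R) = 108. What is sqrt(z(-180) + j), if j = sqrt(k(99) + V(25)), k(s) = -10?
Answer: sqrt(-180 + 7*sqrt(2)) ≈ 13.042*I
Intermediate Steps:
j = 7*sqrt(2) (j = sqrt(-10 + 108) = sqrt(98) = 7*sqrt(2) ≈ 9.8995)
sqrt(z(-180) + j) = sqrt(-180 + 7*sqrt(2))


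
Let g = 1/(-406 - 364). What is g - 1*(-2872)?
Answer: 2211439/770 ≈ 2872.0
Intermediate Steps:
g = -1/770 (g = 1/(-770) = -1/770 ≈ -0.0012987)
g - 1*(-2872) = -1/770 - 1*(-2872) = -1/770 + 2872 = 2211439/770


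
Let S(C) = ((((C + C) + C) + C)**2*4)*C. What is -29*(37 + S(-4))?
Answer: 117711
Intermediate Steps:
S(C) = 64*C**3 (S(C) = (((2*C + C) + C)**2*4)*C = ((3*C + C)**2*4)*C = ((4*C)**2*4)*C = ((16*C**2)*4)*C = (64*C**2)*C = 64*C**3)
-29*(37 + S(-4)) = -29*(37 + 64*(-4)**3) = -29*(37 + 64*(-64)) = -29*(37 - 4096) = -29*(-4059) = 117711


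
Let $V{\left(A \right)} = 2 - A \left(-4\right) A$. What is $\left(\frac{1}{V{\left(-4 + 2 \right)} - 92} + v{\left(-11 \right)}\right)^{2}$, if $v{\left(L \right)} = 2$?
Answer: $\frac{21609}{5476} \approx 3.9461$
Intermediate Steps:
$V{\left(A \right)} = 2 + 4 A^{2}$ ($V{\left(A \right)} = 2 - - 4 A A = 2 - - 4 A^{2} = 2 + 4 A^{2}$)
$\left(\frac{1}{V{\left(-4 + 2 \right)} - 92} + v{\left(-11 \right)}\right)^{2} = \left(\frac{1}{\left(2 + 4 \left(-4 + 2\right)^{2}\right) - 92} + 2\right)^{2} = \left(\frac{1}{\left(2 + 4 \left(-2\right)^{2}\right) - 92} + 2\right)^{2} = \left(\frac{1}{\left(2 + 4 \cdot 4\right) - 92} + 2\right)^{2} = \left(\frac{1}{\left(2 + 16\right) - 92} + 2\right)^{2} = \left(\frac{1}{18 - 92} + 2\right)^{2} = \left(\frac{1}{-74} + 2\right)^{2} = \left(- \frac{1}{74} + 2\right)^{2} = \left(\frac{147}{74}\right)^{2} = \frac{21609}{5476}$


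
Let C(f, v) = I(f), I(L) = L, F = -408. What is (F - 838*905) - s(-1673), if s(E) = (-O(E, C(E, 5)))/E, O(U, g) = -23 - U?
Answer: -1269470704/1673 ≈ -7.5880e+5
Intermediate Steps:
C(f, v) = f
s(E) = (23 + E)/E (s(E) = (-(-23 - E))/E = (23 + E)/E)
(F - 838*905) - s(-1673) = (-408 - 838*905) - (23 - 1673)/(-1673) = (-408 - 758390) - (-1)*(-1650)/1673 = -758798 - 1*1650/1673 = -758798 - 1650/1673 = -1269470704/1673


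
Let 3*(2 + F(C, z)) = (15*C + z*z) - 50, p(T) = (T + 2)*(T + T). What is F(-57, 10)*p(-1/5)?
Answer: 4866/25 ≈ 194.64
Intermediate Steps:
p(T) = 2*T*(2 + T) (p(T) = (2 + T)*(2*T) = 2*T*(2 + T))
F(C, z) = -56/3 + 5*C + z**2/3 (F(C, z) = -2 + ((15*C + z*z) - 50)/3 = -2 + ((15*C + z**2) - 50)/3 = -2 + ((z**2 + 15*C) - 50)/3 = -2 + (-50 + z**2 + 15*C)/3 = -2 + (-50/3 + 5*C + z**2/3) = -56/3 + 5*C + z**2/3)
F(-57, 10)*p(-1/5) = (-56/3 + 5*(-57) + (1/3)*10**2)*(2*(-1/5)*(2 - 1/5)) = (-56/3 - 285 + (1/3)*100)*(2*(-1*1/5)*(2 - 1*1/5)) = (-56/3 - 285 + 100/3)*(2*(-1/5)*(2 - 1/5)) = -1622*(-1)*9/(3*5*5) = -811/3*(-18/25) = 4866/25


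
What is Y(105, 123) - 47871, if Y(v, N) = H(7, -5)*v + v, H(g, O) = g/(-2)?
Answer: -96267/2 ≈ -48134.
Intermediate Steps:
H(g, O) = -g/2 (H(g, O) = g*(-1/2) = -g/2)
Y(v, N) = -5*v/2 (Y(v, N) = (-1/2*7)*v + v = -7*v/2 + v = -5*v/2)
Y(105, 123) - 47871 = -5/2*105 - 47871 = -525/2 - 47871 = -96267/2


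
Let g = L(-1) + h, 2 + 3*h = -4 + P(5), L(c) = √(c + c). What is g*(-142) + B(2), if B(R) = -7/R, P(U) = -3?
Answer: 845/2 - 142*I*√2 ≈ 422.5 - 200.82*I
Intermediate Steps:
L(c) = √2*√c (L(c) = √(2*c) = √2*√c)
h = -3 (h = -⅔ + (-4 - 3)/3 = -⅔ + (⅓)*(-7) = -⅔ - 7/3 = -3)
g = -3 + I*√2 (g = √2*√(-1) - 3 = √2*I - 3 = I*√2 - 3 = -3 + I*√2 ≈ -3.0 + 1.4142*I)
g*(-142) + B(2) = (-3 + I*√2)*(-142) - 7/2 = (426 - 142*I*√2) - 7*½ = (426 - 142*I*√2) - 7/2 = 845/2 - 142*I*√2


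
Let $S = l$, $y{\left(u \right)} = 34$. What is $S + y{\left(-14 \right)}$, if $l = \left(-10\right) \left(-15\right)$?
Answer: $184$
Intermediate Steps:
$l = 150$
$S = 150$
$S + y{\left(-14 \right)} = 150 + 34 = 184$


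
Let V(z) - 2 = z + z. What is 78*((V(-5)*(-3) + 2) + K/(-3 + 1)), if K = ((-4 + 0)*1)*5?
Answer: 2808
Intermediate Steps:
V(z) = 2 + 2*z (V(z) = 2 + (z + z) = 2 + 2*z)
K = -20 (K = -4*1*5 = -4*5 = -20)
78*((V(-5)*(-3) + 2) + K/(-3 + 1)) = 78*(((2 + 2*(-5))*(-3) + 2) - 20/(-3 + 1)) = 78*(((2 - 10)*(-3) + 2) - 20/(-2)) = 78*((-8*(-3) + 2) - 20*(-½)) = 78*((24 + 2) + 10) = 78*(26 + 10) = 78*36 = 2808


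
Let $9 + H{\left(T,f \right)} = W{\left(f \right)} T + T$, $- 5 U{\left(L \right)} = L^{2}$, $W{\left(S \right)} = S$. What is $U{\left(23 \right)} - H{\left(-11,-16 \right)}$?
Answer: $- \frac{1309}{5} \approx -261.8$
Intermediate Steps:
$U{\left(L \right)} = - \frac{L^{2}}{5}$
$H{\left(T,f \right)} = -9 + T + T f$ ($H{\left(T,f \right)} = -9 + \left(f T + T\right) = -9 + \left(T f + T\right) = -9 + \left(T + T f\right) = -9 + T + T f$)
$U{\left(23 \right)} - H{\left(-11,-16 \right)} = - \frac{23^{2}}{5} - \left(-9 - 11 - -176\right) = \left(- \frac{1}{5}\right) 529 - \left(-9 - 11 + 176\right) = - \frac{529}{5} - 156 = - \frac{1309}{5}$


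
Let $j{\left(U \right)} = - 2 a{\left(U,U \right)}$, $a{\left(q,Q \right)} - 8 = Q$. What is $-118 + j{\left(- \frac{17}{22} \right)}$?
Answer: $- \frac{1457}{11} \approx -132.45$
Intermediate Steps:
$a{\left(q,Q \right)} = 8 + Q$
$j{\left(U \right)} = -16 - 2 U$ ($j{\left(U \right)} = - 2 \left(8 + U\right) = -16 - 2 U$)
$-118 + j{\left(- \frac{17}{22} \right)} = -118 - \left(16 + 2 \left(- \frac{17}{22}\right)\right) = -118 - \left(16 + 2 \left(\left(-17\right) \frac{1}{22}\right)\right) = -118 - \frac{159}{11} = - \frac{1457}{11}$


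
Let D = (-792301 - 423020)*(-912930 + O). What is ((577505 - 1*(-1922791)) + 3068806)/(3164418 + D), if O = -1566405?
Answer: 5569102/3013191055953 ≈ 1.8482e-6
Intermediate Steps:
D = 3013187891535 (D = (-792301 - 423020)*(-912930 - 1566405) = -1215321*(-2479335) = 3013187891535)
((577505 - 1*(-1922791)) + 3068806)/(3164418 + D) = ((577505 - 1*(-1922791)) + 3068806)/(3164418 + 3013187891535) = ((577505 + 1922791) + 3068806)/3013191055953 = (2500296 + 3068806)*(1/3013191055953) = 5569102*(1/3013191055953) = 5569102/3013191055953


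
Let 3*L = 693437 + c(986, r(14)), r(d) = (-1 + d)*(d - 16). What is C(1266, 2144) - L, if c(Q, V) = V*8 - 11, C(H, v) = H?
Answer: -689420/3 ≈ -2.2981e+5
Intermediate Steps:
r(d) = (-1 + d)*(-16 + d)
c(Q, V) = -11 + 8*V (c(Q, V) = 8*V - 11 = -11 + 8*V)
L = 693218/3 (L = (693437 + (-11 + 8*(16 + 14**2 - 17*14)))/3 = (693437 + (-11 + 8*(16 + 196 - 238)))/3 = (693437 + (-11 + 8*(-26)))/3 = (693437 + (-11 - 208))/3 = (693437 - 219)/3 = (1/3)*693218 = 693218/3 ≈ 2.3107e+5)
C(1266, 2144) - L = 1266 - 1*693218/3 = 1266 - 693218/3 = -689420/3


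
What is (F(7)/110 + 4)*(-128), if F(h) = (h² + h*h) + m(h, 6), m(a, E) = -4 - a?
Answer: -33728/55 ≈ -613.24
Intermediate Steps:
F(h) = -4 - h + 2*h² (F(h) = (h² + h*h) + (-4 - h) = (h² + h²) + (-4 - h) = 2*h² + (-4 - h) = -4 - h + 2*h²)
(F(7)/110 + 4)*(-128) = ((-4 - 1*7 + 2*7²)/110 + 4)*(-128) = ((-4 - 7 + 2*49)*(1/110) + 4)*(-128) = ((-4 - 7 + 98)*(1/110) + 4)*(-128) = (87*(1/110) + 4)*(-128) = (87/110 + 4)*(-128) = (527/110)*(-128) = -33728/55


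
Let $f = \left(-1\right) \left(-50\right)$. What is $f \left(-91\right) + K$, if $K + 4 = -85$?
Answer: $-4639$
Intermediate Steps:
$K = -89$ ($K = -4 - 85 = -89$)
$f = 50$
$f \left(-91\right) + K = 50 \left(-91\right) - 89 = -4550 - 89 = -4639$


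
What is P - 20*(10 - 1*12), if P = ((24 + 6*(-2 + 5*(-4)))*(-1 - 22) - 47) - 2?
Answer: 2475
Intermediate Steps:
P = 2435 (P = ((24 + 6*(-2 - 20))*(-23) - 47) - 2 = ((24 + 6*(-22))*(-23) - 47) - 2 = ((24 - 132)*(-23) - 47) - 2 = (-108*(-23) - 47) - 2 = (2484 - 47) - 2 = 2437 - 2 = 2435)
P - 20*(10 - 1*12) = 2435 - 20*(10 - 1*12) = 2435 - 20*(10 - 12) = 2435 - 20*(-2) = 2435 + 40 = 2475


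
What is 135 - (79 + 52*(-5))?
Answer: 316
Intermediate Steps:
135 - (79 + 52*(-5)) = 135 - (79 - 260) = 135 - 1*(-181) = 135 + 181 = 316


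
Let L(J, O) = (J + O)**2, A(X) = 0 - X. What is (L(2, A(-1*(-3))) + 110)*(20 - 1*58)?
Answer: -4218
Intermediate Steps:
A(X) = -X
(L(2, A(-1*(-3))) + 110)*(20 - 1*58) = ((2 - (-1)*(-3))**2 + 110)*(20 - 1*58) = ((2 - 1*3)**2 + 110)*(20 - 58) = ((2 - 3)**2 + 110)*(-38) = ((-1)**2 + 110)*(-38) = (1 + 110)*(-38) = 111*(-38) = -4218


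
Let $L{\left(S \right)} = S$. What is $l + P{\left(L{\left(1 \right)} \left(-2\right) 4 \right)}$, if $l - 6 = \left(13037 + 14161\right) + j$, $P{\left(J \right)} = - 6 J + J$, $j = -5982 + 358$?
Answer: $21620$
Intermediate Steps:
$j = -5624$
$P{\left(J \right)} = - 5 J$
$l = 21580$ ($l = 6 + \left(\left(13037 + 14161\right) - 5624\right) = 6 + \left(27198 - 5624\right) = 6 + 21574 = 21580$)
$l + P{\left(L{\left(1 \right)} \left(-2\right) 4 \right)} = 21580 - 5 \cdot 1 \left(-2\right) 4 = 21580 - 5 \left(\left(-2\right) 4\right) = 21580 - -40 = 21580 + 40 = 21620$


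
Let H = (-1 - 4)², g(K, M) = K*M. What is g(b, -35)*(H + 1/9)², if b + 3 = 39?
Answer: -7150640/9 ≈ -7.9452e+5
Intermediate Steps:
b = 36 (b = -3 + 39 = 36)
H = 25 (H = (-5)² = 25)
g(b, -35)*(H + 1/9)² = (36*(-35))*(25 + 1/9)² = -1260*(25 + ⅑)² = -1260*(226/9)² = -1260*51076/81 = -7150640/9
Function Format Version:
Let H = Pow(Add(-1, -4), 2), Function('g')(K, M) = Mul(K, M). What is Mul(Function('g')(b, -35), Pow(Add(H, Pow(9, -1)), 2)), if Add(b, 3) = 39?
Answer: Rational(-7150640, 9) ≈ -7.9452e+5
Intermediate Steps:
b = 36 (b = Add(-3, 39) = 36)
H = 25 (H = Pow(-5, 2) = 25)
Mul(Function('g')(b, -35), Pow(Add(H, Pow(9, -1)), 2)) = Mul(Mul(36, -35), Pow(Add(25, Pow(9, -1)), 2)) = Mul(-1260, Pow(Add(25, Rational(1, 9)), 2)) = Mul(-1260, Pow(Rational(226, 9), 2)) = Mul(-1260, Rational(51076, 81)) = Rational(-7150640, 9)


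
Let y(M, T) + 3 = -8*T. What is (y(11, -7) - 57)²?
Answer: 16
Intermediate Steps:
y(M, T) = -3 - 8*T
(y(11, -7) - 57)² = ((-3 - 8*(-7)) - 57)² = ((-3 + 56) - 57)² = (53 - 57)² = (-4)² = 16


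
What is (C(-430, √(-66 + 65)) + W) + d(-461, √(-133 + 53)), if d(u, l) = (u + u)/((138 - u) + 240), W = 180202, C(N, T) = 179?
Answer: 151338737/839 ≈ 1.8038e+5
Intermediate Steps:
d(u, l) = 2*u/(378 - u) (d(u, l) = (2*u)/(378 - u) = 2*u/(378 - u))
(C(-430, √(-66 + 65)) + W) + d(-461, √(-133 + 53)) = (179 + 180202) - 2*(-461)/(-378 - 461) = 180381 - 2*(-461)/(-839) = 180381 - 2*(-461)*(-1/839) = 180381 - 922/839 = 151338737/839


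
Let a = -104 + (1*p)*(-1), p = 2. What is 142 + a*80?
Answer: -8338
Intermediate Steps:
a = -106 (a = -104 + (1*2)*(-1) = -104 + 2*(-1) = -104 - 2 = -106)
142 + a*80 = 142 - 106*80 = 142 - 8480 = -8338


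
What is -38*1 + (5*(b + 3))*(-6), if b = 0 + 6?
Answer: -308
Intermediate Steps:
b = 6
-38*1 + (5*(b + 3))*(-6) = -38*1 + (5*(6 + 3))*(-6) = -38 + (5*9)*(-6) = -38 + 45*(-6) = -38 - 270 = -308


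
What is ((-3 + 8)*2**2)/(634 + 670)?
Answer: 5/326 ≈ 0.015337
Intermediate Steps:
((-3 + 8)*2**2)/(634 + 670) = (5*4)/1304 = (1/1304)*20 = 5/326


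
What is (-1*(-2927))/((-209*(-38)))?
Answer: 2927/7942 ≈ 0.36855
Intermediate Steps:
(-1*(-2927))/((-209*(-38))) = 2927/7942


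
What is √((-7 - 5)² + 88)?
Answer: 2*√58 ≈ 15.232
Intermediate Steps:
√((-7 - 5)² + 88) = √((-12)² + 88) = √(144 + 88) = √232 = 2*√58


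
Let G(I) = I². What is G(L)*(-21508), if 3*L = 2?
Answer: -86032/9 ≈ -9559.1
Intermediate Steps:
L = ⅔ (L = (⅓)*2 = ⅔ ≈ 0.66667)
G(L)*(-21508) = (⅔)²*(-21508) = (4/9)*(-21508) = -86032/9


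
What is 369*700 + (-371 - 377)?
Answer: 257552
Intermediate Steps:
369*700 + (-371 - 377) = 258300 - 748 = 257552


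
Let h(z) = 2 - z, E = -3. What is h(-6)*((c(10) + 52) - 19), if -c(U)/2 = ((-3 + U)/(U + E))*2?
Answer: 232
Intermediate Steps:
c(U) = -4 (c(U) = -2*(-3 + U)/(U - 3)*2 = -2*(-3 + U)/(-3 + U)*2 = -2*2 = -4)
h(-6)*((c(10) + 52) - 19) = (2 - 1*(-6))*((-4 + 52) - 19) = (2 + 6)*(48 - 19) = 8*29 = 232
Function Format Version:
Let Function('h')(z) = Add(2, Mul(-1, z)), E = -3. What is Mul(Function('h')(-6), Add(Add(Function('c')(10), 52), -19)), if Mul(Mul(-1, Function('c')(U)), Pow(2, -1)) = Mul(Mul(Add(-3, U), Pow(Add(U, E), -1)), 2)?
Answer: 232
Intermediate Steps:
Function('c')(U) = -4 (Function('c')(U) = Mul(-2, Mul(Mul(Add(-3, U), Pow(Add(U, -3), -1)), 2)) = Mul(-2, Mul(Mul(Add(-3, U), Pow(Add(-3, U), -1)), 2)) = Mul(-2, Mul(1, 2)) = Mul(-2, 2) = -4)
Mul(Function('h')(-6), Add(Add(Function('c')(10), 52), -19)) = Mul(Add(2, Mul(-1, -6)), Add(Add(-4, 52), -19)) = Mul(Add(2, 6), Add(48, -19)) = Mul(8, 29) = 232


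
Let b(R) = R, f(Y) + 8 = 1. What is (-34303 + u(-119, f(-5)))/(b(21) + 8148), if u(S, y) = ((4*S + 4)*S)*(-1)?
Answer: -30157/2723 ≈ -11.075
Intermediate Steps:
f(Y) = -7 (f(Y) = -8 + 1 = -7)
u(S, y) = -S*(4 + 4*S) (u(S, y) = ((4 + 4*S)*S)*(-1) = (S*(4 + 4*S))*(-1) = -S*(4 + 4*S))
(-34303 + u(-119, f(-5)))/(b(21) + 8148) = (-34303 - 4*(-119)*(1 - 119))/(21 + 8148) = (-34303 - 4*(-119)*(-118))/8169 = (-34303 - 56168)*(1/8169) = -90471*1/8169 = -30157/2723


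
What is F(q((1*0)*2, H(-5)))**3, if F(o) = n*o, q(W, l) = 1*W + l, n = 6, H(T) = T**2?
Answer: 3375000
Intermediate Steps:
q(W, l) = W + l
F(o) = 6*o
F(q((1*0)*2, H(-5)))**3 = (6*((1*0)*2 + (-5)**2))**3 = (6*(0*2 + 25))**3 = (6*(0 + 25))**3 = (6*25)**3 = 150**3 = 3375000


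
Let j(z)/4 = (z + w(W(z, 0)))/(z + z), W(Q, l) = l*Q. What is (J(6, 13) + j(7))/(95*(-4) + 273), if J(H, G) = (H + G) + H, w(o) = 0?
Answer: -27/107 ≈ -0.25234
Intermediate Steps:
W(Q, l) = Q*l
J(H, G) = G + 2*H (J(H, G) = (G + H) + H = G + 2*H)
j(z) = 2 (j(z) = 4*((z + 0)/(z + z)) = 4*(z/((2*z))) = 4*(z*(1/(2*z))) = 4*(½) = 2)
(J(6, 13) + j(7))/(95*(-4) + 273) = ((13 + 2*6) + 2)/(95*(-4) + 273) = ((13 + 12) + 2)/(-380 + 273) = (25 + 2)/(-107) = 27*(-1/107) = -27/107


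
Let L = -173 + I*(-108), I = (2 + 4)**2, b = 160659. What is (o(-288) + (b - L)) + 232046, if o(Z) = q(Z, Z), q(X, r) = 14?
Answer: 396780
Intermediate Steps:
I = 36 (I = 6**2 = 36)
L = -4061 (L = -173 + 36*(-108) = -173 - 3888 = -4061)
o(Z) = 14
(o(-288) + (b - L)) + 232046 = (14 + (160659 - 1*(-4061))) + 232046 = (14 + (160659 + 4061)) + 232046 = (14 + 164720) + 232046 = 164734 + 232046 = 396780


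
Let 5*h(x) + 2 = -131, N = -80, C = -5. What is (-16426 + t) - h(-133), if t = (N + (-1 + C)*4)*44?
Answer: -104877/5 ≈ -20975.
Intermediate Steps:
h(x) = -133/5 (h(x) = -2/5 + (1/5)*(-131) = -2/5 - 131/5 = -133/5)
t = -4576 (t = (-80 + (-1 - 5)*4)*44 = (-80 - 6*4)*44 = (-80 - 24)*44 = -104*44 = -4576)
(-16426 + t) - h(-133) = (-16426 - 4576) - 1*(-133/5) = -21002 + 133/5 = -104877/5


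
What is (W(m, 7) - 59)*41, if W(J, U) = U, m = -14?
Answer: -2132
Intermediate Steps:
(W(m, 7) - 59)*41 = (7 - 59)*41 = -52*41 = -2132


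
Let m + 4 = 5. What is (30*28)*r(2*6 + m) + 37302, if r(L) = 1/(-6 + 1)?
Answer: 37134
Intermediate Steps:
m = 1 (m = -4 + 5 = 1)
r(L) = -⅕ (r(L) = 1/(-5) = -⅕)
(30*28)*r(2*6 + m) + 37302 = (30*28)*(-⅕) + 37302 = 840*(-⅕) + 37302 = -168 + 37302 = 37134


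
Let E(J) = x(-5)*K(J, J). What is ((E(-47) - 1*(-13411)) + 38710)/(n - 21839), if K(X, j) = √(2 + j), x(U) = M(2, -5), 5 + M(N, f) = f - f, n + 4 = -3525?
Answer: -52121/25368 + 5*I*√5/8456 ≈ -2.0546 + 0.0013222*I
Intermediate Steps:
n = -3529 (n = -4 - 3525 = -3529)
M(N, f) = -5 (M(N, f) = -5 + (f - f) = -5 + 0 = -5)
x(U) = -5
E(J) = -5*√(2 + J)
((E(-47) - 1*(-13411)) + 38710)/(n - 21839) = ((-5*√(2 - 47) - 1*(-13411)) + 38710)/(-3529 - 21839) = ((-15*I*√5 + 13411) + 38710)/(-25368) = ((-15*I*√5 + 13411) + 38710)*(-1/25368) = ((13411 - 15*I*√5) + 38710)*(-1/25368) = (52121 - 15*I*√5)*(-1/25368) = -52121/25368 + 5*I*√5/8456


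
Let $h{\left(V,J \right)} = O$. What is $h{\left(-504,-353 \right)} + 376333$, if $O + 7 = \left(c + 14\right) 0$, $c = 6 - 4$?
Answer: $376326$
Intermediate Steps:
$c = 2$
$O = -7$ ($O = -7 + \left(2 + 14\right) 0 = -7 + 16 \cdot 0 = -7 + 0 = -7$)
$h{\left(V,J \right)} = -7$
$h{\left(-504,-353 \right)} + 376333 = -7 + 376333 = 376326$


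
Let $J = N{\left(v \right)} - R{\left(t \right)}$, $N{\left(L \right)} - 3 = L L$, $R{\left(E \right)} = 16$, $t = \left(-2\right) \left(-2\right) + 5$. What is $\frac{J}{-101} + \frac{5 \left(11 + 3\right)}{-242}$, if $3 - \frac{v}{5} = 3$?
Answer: $- \frac{1962}{12221} \approx -0.16054$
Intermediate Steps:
$v = 0$ ($v = 15 - 15 = 0$)
$t = 9$ ($t = 4 + 5 = 9$)
$N{\left(L \right)} = 3 + L^{2}$ ($N{\left(L \right)} = 3 + L L = 3 + L^{2}$)
$J = -13$ ($J = \left(3 + 0^{2}\right) - 16 = \left(3 + 0\right) - 16 = 3 - 16 = -13$)
$\frac{J}{-101} + \frac{5 \left(11 + 3\right)}{-242} = - \frac{13}{-101} + \frac{5 \left(11 + 3\right)}{-242} = \left(-13\right) \left(- \frac{1}{101}\right) + 5 \cdot 14 \left(- \frac{1}{242}\right) = \frac{13}{101} + 70 \left(- \frac{1}{242}\right) = \frac{13}{101} - \frac{35}{121} = - \frac{1962}{12221}$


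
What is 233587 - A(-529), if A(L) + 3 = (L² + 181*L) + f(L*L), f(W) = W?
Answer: -230343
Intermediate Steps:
A(L) = -3 + 2*L² + 181*L (A(L) = -3 + ((L² + 181*L) + L*L) = -3 + ((L² + 181*L) + L²) = -3 + (2*L² + 181*L) = -3 + 2*L² + 181*L)
233587 - A(-529) = 233587 - (-3 + 2*(-529)² + 181*(-529)) = 233587 - (-3 + 2*279841 - 95749) = 233587 - (-3 + 559682 - 95749) = 233587 - 1*463930 = 233587 - 463930 = -230343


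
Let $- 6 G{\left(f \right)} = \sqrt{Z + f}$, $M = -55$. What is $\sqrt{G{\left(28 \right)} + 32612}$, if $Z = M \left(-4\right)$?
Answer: $\frac{\sqrt{293508 - 3 \sqrt{62}}}{3} \approx 180.58$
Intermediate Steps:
$Z = 220$ ($Z = \left(-55\right) \left(-4\right) = 220$)
$G{\left(f \right)} = - \frac{\sqrt{220 + f}}{6}$
$\sqrt{G{\left(28 \right)} + 32612} = \sqrt{- \frac{\sqrt{220 + 28}}{6} + 32612} = \sqrt{- \frac{\sqrt{248}}{6} + 32612} = \sqrt{- \frac{2 \sqrt{62}}{6} + 32612} = \sqrt{- \frac{\sqrt{62}}{3} + 32612} = \sqrt{32612 - \frac{\sqrt{62}}{3}}$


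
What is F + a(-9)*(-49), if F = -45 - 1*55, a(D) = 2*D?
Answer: 782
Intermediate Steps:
F = -100 (F = -45 - 55 = -100)
F + a(-9)*(-49) = -100 + (2*(-9))*(-49) = -100 - 18*(-49) = -100 + 882 = 782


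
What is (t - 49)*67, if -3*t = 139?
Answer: -19162/3 ≈ -6387.3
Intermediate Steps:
t = -139/3 (t = -1/3*139 = -139/3 ≈ -46.333)
(t - 49)*67 = (-139/3 - 49)*67 = -286/3*67 = -19162/3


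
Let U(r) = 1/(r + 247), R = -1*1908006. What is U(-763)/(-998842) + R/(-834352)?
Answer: 30730969057037/13438346353692 ≈ 2.2868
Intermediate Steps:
R = -1908006
U(r) = 1/(247 + r)
U(-763)/(-998842) + R/(-834352) = 1/((247 - 763)*(-998842)) - 1908006/(-834352) = -1/998842/(-516) - 1908006*(-1/834352) = -1/516*(-1/998842) + 954003/417176 = 1/515402472 + 954003/417176 = 30730969057037/13438346353692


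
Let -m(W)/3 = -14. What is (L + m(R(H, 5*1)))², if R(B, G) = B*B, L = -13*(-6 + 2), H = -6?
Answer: 8836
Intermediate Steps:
L = 52 (L = -13*(-4) = 52)
R(B, G) = B²
m(W) = 42 (m(W) = -3*(-14) = 42)
(L + m(R(H, 5*1)))² = (52 + 42)² = 94² = 8836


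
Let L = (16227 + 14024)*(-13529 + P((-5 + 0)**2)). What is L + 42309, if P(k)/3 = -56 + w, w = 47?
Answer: -410040247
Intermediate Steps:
P(k) = -27 (P(k) = 3*(-56 + 47) = 3*(-9) = -27)
L = -410082556 (L = (16227 + 14024)*(-13529 - 27) = 30251*(-13556) = -410082556)
L + 42309 = -410082556 + 42309 = -410040247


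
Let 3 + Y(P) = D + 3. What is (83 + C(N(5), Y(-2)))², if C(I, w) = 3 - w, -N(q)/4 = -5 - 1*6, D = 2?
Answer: 7056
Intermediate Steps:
N(q) = 44 (N(q) = -4*(-5 - 1*6) = -4*(-5 - 6) = -4*(-11) = 44)
Y(P) = 2 (Y(P) = -3 + (2 + 3) = -3 + 5 = 2)
(83 + C(N(5), Y(-2)))² = (83 + (3 - 1*2))² = (83 + (3 - 2))² = (83 + 1)² = 84² = 7056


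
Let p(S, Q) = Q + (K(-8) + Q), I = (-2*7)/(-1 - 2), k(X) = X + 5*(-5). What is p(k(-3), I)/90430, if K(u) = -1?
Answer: 5/54258 ≈ 9.2152e-5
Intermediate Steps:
k(X) = -25 + X (k(X) = X - 25 = -25 + X)
I = 14/3 (I = -14/(-3) = -14*(-⅓) = 14/3 ≈ 4.6667)
p(S, Q) = -1 + 2*Q (p(S, Q) = Q + (-1 + Q) = -1 + 2*Q)
p(k(-3), I)/90430 = (-1 + 2*(14/3))/90430 = (-1 + 28/3)*(1/90430) = (25/3)*(1/90430) = 5/54258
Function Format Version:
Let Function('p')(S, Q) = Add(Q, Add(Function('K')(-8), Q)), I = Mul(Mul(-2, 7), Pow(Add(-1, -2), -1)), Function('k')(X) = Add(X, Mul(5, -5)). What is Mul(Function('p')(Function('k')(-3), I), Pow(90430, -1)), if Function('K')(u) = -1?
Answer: Rational(5, 54258) ≈ 9.2152e-5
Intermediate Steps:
Function('k')(X) = Add(-25, X) (Function('k')(X) = Add(X, -25) = Add(-25, X))
I = Rational(14, 3) (I = Mul(-14, Pow(-3, -1)) = Mul(-14, Rational(-1, 3)) = Rational(14, 3) ≈ 4.6667)
Function('p')(S, Q) = Add(-1, Mul(2, Q)) (Function('p')(S, Q) = Add(Q, Add(-1, Q)) = Add(-1, Mul(2, Q)))
Mul(Function('p')(Function('k')(-3), I), Pow(90430, -1)) = Mul(Add(-1, Mul(2, Rational(14, 3))), Pow(90430, -1)) = Mul(Add(-1, Rational(28, 3)), Rational(1, 90430)) = Mul(Rational(25, 3), Rational(1, 90430)) = Rational(5, 54258)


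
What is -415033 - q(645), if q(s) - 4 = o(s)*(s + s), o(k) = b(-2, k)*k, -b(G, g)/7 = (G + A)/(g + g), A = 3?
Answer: -410522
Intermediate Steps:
b(G, g) = -7*(3 + G)/(2*g) (b(G, g) = -7*(G + 3)/(g + g) = -7*(3 + G)/(2*g))
o(k) = -7/2 (o(k) = (7*(-3 - 1*(-2))/(2*k))*k = (7*(-3 + 2)/(2*k))*k = ((7/2)*(-1)/k)*k = (-7/(2*k))*k = -7/2)
q(s) = 4 - 7*s (q(s) = 4 - 7*(s + s)/2 = 4 - 7*s)
-415033 - q(645) = -415033 - (4 - 7*645) = -415033 - (4 - 4515) = -415033 - 1*(-4511) = -415033 + 4511 = -410522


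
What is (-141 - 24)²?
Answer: 27225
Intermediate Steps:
(-141 - 24)² = (-165)² = 27225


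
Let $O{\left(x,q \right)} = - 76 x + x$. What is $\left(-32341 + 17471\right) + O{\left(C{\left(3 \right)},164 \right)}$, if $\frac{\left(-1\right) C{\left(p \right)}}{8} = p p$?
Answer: $-9470$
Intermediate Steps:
$C{\left(p \right)} = - 8 p^{2}$ ($C{\left(p \right)} = - 8 p p = - 8 p^{2}$)
$O{\left(x,q \right)} = - 75 x$
$\left(-32341 + 17471\right) + O{\left(C{\left(3 \right)},164 \right)} = \left(-32341 + 17471\right) - 75 \left(- 8 \cdot 3^{2}\right) = -14870 - 75 \left(\left(-8\right) 9\right) = -14870 - -5400 = -14870 + 5400 = -9470$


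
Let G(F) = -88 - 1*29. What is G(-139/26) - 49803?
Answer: -49920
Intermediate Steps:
G(F) = -117 (G(F) = -88 - 29 = -117)
G(-139/26) - 49803 = -117 - 49803 = -49920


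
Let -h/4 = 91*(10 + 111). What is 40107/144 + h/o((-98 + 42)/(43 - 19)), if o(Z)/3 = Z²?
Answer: -812465/336 ≈ -2418.1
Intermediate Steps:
o(Z) = 3*Z²
h = -44044 (h = -364*(10 + 111) = -364*121 = -4*11011 = -44044)
40107/144 + h/o((-98 + 42)/(43 - 19)) = 40107/144 - 44044*(43 - 19)²/(3*(-98 + 42)²) = 40107*(1/144) - 44044/(3*(-56/24)²) = 13369/48 - 44044/(3*(-56*1/24)²) = 13369/48 - 44044/(3*(-7/3)²) = 13369/48 - 44044/(3*(49/9)) = 13369/48 - 44044/49/3 = 13369/48 - 44044*3/49 = 13369/48 - 18876/7 = -812465/336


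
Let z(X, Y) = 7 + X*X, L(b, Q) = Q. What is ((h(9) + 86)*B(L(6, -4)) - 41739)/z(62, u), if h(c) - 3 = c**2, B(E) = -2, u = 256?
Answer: -42079/3851 ≈ -10.927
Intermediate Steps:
z(X, Y) = 7 + X**2
h(c) = 3 + c**2
((h(9) + 86)*B(L(6, -4)) - 41739)/z(62, u) = (((3 + 9**2) + 86)*(-2) - 41739)/(7 + 62**2) = (((3 + 81) + 86)*(-2) - 41739)/(7 + 3844) = ((84 + 86)*(-2) - 41739)/3851 = (170*(-2) - 41739)*(1/3851) = (-340 - 41739)*(1/3851) = -42079*1/3851 = -42079/3851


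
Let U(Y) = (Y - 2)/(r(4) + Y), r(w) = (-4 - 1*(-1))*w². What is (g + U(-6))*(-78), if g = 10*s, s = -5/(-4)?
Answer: -8879/9 ≈ -986.56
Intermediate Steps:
r(w) = -3*w² (r(w) = (-4 + 1)*w² = -3*w²)
s = 5/4 (s = -5*(-¼) = 5/4 ≈ 1.2500)
U(Y) = (-2 + Y)/(-48 + Y) (U(Y) = (Y - 2)/(-3*4² + Y) = (-2 + Y)/(-3*16 + Y) = (-2 + Y)/(-48 + Y))
g = 25/2 (g = 10*(5/4) = 25/2 ≈ 12.500)
(g + U(-6))*(-78) = (25/2 + (-2 - 6)/(-48 - 6))*(-78) = (25/2 - 8/(-54))*(-78) = (25/2 - 1/54*(-8))*(-78) = (25/2 + 4/27)*(-78) = (683/54)*(-78) = -8879/9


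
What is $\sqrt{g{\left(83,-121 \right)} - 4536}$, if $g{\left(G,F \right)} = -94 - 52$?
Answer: $i \sqrt{4682} \approx 68.425 i$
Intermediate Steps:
$g{\left(G,F \right)} = -146$ ($g{\left(G,F \right)} = -94 - 52 = -146$)
$\sqrt{g{\left(83,-121 \right)} - 4536} = \sqrt{-146 - 4536} = \sqrt{-4682} = i \sqrt{4682}$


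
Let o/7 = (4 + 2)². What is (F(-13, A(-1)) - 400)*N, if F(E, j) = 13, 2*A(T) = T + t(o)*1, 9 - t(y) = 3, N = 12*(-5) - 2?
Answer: 23994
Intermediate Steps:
o = 252 (o = 7*(4 + 2)² = 7*6² = 7*36 = 252)
N = -62 (N = -60 - 2 = -62)
t(y) = 6 (t(y) = 9 - 1*3 = 9 - 3 = 6)
A(T) = 3 + T/2 (A(T) = (T + 6*1)/2 = (T + 6)/2 = (6 + T)/2 = 3 + T/2)
(F(-13, A(-1)) - 400)*N = (13 - 400)*(-62) = -387*(-62) = 23994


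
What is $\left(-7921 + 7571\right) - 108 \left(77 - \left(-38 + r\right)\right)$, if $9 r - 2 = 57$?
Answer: $-12062$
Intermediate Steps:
$r = \frac{59}{9}$ ($r = \frac{2}{9} + \frac{1}{9} \cdot 57 = \frac{2}{9} + \frac{19}{3} = \frac{59}{9} \approx 6.5556$)
$\left(-7921 + 7571\right) - 108 \left(77 - \left(-38 + r\right)\right) = \left(-7921 + 7571\right) - 108 \left(77 + \left(38 - \frac{59}{9}\right)\right) = -350 - 108 \left(77 + \left(38 - \frac{59}{9}\right)\right) = -350 - 108 \left(77 + \frac{283}{9}\right) = -350 - 108 \cdot \frac{976}{9} = -350 - 11712 = -12062$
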